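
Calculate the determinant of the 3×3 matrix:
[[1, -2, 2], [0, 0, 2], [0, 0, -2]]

Expansion along first row:
det = 1·det([[0,2],[0,-2]]) - -2·det([[0,2],[0,-2]]) + 2·det([[0,0],[0,0]])
    = 1·(0·-2 - 2·0) - -2·(0·-2 - 2·0) + 2·(0·0 - 0·0)
    = 1·0 - -2·0 + 2·0
    = 0 + 0 + 0 = 0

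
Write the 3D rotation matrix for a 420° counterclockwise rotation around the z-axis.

Rotation matrix for counterclockwise 420° around z-axis:
cos(420°) = 1/2, sin(420°) = √3/2
Result: [[1/2, -√3/2, 0], [√3/2, 1/2, 0], [0, 0, 1]]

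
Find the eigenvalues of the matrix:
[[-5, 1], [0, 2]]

Characteristic equation: det(A - λI) = 0
λ² - (trace)λ + (det) = 0
trace = -5 + 2 = -3, det = (-5)(2) - (1)(0) = -10
λ² - (-3)λ + (-10) = 0
λ = (-3 ± √((-3)² - 4·(-10))) / 2 = (-3 ± √49) / 2
Solving: λ = -5, 2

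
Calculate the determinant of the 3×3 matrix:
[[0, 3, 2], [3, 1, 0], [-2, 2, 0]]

Expansion along first row:
det = 0·det([[1,0],[2,0]]) - 3·det([[3,0],[-2,0]]) + 2·det([[3,1],[-2,2]])
    = 0·(1·0 - 0·2) - 3·(3·0 - 0·-2) + 2·(3·2 - 1·-2)
    = 0·0 - 3·0 + 2·8
    = 0 + 0 + 16 = 16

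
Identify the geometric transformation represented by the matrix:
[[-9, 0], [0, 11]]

This matrix represents: non-uniform scaling by sx = -9, sy = 11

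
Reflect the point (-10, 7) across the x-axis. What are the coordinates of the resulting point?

Reflection across x-axis: (-10, 7) → (-10, -7)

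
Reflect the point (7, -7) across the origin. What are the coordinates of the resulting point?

Reflection across origin: (7, -7) → (-7, 7)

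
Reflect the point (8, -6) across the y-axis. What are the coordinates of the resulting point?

Reflection across y-axis: (8, -6) → (-8, -6)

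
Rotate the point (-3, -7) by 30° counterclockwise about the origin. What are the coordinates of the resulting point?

Rotation matrix for 30°: [[cos 30°, -sin 30°], [sin 30°, cos 30°]] ≈ [[0.866025, -0.500000], [0.500000, 0.866025]]
[[0.866025, -0.500000], [0.500000, 0.866025]] × [-3, -7]ᵀ ≈ [0.9019, -7.5622]ᵀ
Result: (0.9019, -7.5622)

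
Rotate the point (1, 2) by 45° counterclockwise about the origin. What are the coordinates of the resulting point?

Rotation matrix for 45°: [[cos 45°, -sin 45°], [sin 45°, cos 45°]] ≈ [[0.707107, -0.707107], [0.707107, 0.707107]]
[[0.707107, -0.707107], [0.707107, 0.707107]] × [1, 2]ᵀ ≈ [-0.7071, 2.1213]ᵀ
Result: (-0.7071, 2.1213)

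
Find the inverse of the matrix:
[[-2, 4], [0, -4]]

For [[a,b],[c,d]], inverse = (1/det)·[[d,-b],[-c,a]]
det = (-2)(-4) - (4)(0) = 8 - 0 = 8
Inverse = (1/8)·[[-4, -4], [0, -2]]
= [[-1/2, -1/2], [0, -1/4]]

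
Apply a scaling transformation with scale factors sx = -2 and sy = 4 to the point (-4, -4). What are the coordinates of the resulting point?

Scaling matrix:
[[-2, 0], [0, 4]]
Result: (-4 × -2, -4 × 4) = (8, -16)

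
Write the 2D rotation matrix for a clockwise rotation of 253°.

Rotation matrix formula: [[cos θ, -sin θ], [sin θ, cos θ]]
A clockwise rotation by 253° is equivalent to a counterclockwise rotation by -253°.
For θ = -253°:
cos(-253°) = -0.2924
sin(-253°) = 0.9563
Result: [[-0.2924, -0.9563], [0.9563, -0.2924]]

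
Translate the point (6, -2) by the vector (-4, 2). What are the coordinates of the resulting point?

Translation by (-4, 2) (homogeneous matrix [[1, 0, -4], [0, 1, 2], [0, 0, 1]]):
x' = 6 + -4 = 2
y' = -2 + 2 = 0
Result: (2, 0)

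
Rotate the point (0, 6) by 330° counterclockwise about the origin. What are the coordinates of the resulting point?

Rotation matrix for 330°: [[cos 330°, -sin 330°], [sin 330°, cos 330°]] ≈ [[0.866025, 0.500000], [-0.500000, 0.866025]]
[[0.866025, 0.500000], [-0.500000, 0.866025]] × [0, 6]ᵀ ≈ [3, 5.1962]ᵀ
Result: (3, 5.1962)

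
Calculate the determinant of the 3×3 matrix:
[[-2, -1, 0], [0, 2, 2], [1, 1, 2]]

Expansion along first row:
det = -2·det([[2,2],[1,2]]) - -1·det([[0,2],[1,2]]) + 0·det([[0,2],[1,1]])
    = -2·(2·2 - 2·1) - -1·(0·2 - 2·1) + 0·(0·1 - 2·1)
    = -2·2 - -1·-2 + 0·-2
    = -4 + -2 + 0 = -6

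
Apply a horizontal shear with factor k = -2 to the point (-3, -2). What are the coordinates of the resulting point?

Shear matrix for horizontal shear with factor k = -2:
[[1, -2], [0, 1]]
Result: (-3, -2) → (1, -2)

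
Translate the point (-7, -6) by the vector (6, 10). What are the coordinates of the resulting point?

Translation by (6, 10) (homogeneous matrix [[1, 0, 6], [0, 1, 10], [0, 0, 1]]):
x' = -7 + 6 = -1
y' = -6 + 10 = 4
Result: (-1, 4)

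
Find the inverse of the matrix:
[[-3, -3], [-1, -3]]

For [[a,b],[c,d]], inverse = (1/det)·[[d,-b],[-c,a]]
det = (-3)(-3) - (-3)(-1) = 9 - 3 = 6
Inverse = (1/6)·[[-3, 3], [1, -3]]
= [[-1/2, 1/2], [1/6, -1/2]]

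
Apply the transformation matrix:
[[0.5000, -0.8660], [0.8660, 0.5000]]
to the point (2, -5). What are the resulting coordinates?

Matrix multiplication:
[[0.5000, -0.8660], [0.8660, 0.5000]] × [2, -5]ᵀ
= [(0.5000)(2) + (-0.8660)(-5), (0.8660)(2) + (0.5000)(-5)]ᵀ
= [5.3300, -0.7680]ᵀ
Result: (5.3300, -0.7680)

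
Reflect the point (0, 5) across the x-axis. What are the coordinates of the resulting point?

Reflection across x-axis: (0, 5) → (0, -5)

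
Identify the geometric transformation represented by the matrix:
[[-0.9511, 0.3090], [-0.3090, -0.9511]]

This matrix represents: rotation by 198° counterclockwise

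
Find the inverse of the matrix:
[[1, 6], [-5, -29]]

For [[a,b],[c,d]], inverse = (1/det)·[[d,-b],[-c,a]]
det = (1)(-29) - (6)(-5) = -29 - -30 = 1
Inverse = [[-29, -6], [5, 1]]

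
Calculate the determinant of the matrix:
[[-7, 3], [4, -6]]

For a 2×2 matrix [[a, b], [c, d]], det = ad - bc
det = (-7)(-6) - (3)(4) = 42 - 12 = 30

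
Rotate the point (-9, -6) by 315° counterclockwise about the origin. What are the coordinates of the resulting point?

Rotation matrix for 315°: [[cos 315°, -sin 315°], [sin 315°, cos 315°]] ≈ [[0.707107, 0.707107], [-0.707107, 0.707107]]
[[0.707107, 0.707107], [-0.707107, 0.707107]] × [-9, -6]ᵀ ≈ [-10.6066, 2.1213]ᵀ
Result: (-10.6066, 2.1213)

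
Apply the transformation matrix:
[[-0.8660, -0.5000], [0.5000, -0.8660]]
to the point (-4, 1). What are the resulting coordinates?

Matrix multiplication:
[[-0.8660, -0.5000], [0.5000, -0.8660]] × [-4, 1]ᵀ
= [(-0.8660)(-4) + (-0.5000)(1), (0.5000)(-4) + (-0.8660)(1)]ᵀ
= [2.9640, -2.8660]ᵀ
Result: (2.9640, -2.8660)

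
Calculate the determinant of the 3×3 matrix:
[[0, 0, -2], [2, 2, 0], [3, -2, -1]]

Expansion along first row:
det = 0·det([[2,0],[-2,-1]]) - 0·det([[2,0],[3,-1]]) + -2·det([[2,2],[3,-2]])
    = 0·(2·-1 - 0·-2) - 0·(2·-1 - 0·3) + -2·(2·-2 - 2·3)
    = 0·-2 - 0·-2 + -2·-10
    = 0 + 0 + 20 = 20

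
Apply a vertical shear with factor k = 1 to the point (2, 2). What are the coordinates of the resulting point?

Shear matrix for vertical shear with factor k = 1:
[[1, 0], [1, 1]]
Result: (2, 2) → (2, 4)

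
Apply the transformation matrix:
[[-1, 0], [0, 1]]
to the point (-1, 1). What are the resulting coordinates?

Matrix multiplication:
[[-1, 0], [0, 1]] × [-1, 1]ᵀ
= [(-1)(-1) + (0)(1), (0)(-1) + (1)(1)]ᵀ
= [1, 1]ᵀ
Result: (1, 1)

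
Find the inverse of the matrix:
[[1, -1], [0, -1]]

For [[a,b],[c,d]], inverse = (1/det)·[[d,-b],[-c,a]]
det = (1)(-1) - (-1)(0) = -1 - 0 = -1
Inverse = (1/-1)·[[-1, 1], [0, 1]]
= [[1, -1], [0, -1]]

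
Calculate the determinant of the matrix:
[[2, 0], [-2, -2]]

For a 2×2 matrix [[a, b], [c, d]], det = ad - bc
det = (2)(-2) - (0)(-2) = -4 - 0 = -4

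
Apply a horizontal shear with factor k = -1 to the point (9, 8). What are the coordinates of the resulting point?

Shear matrix for horizontal shear with factor k = -1:
[[1, -1], [0, 1]]
Result: (9, 8) → (1, 8)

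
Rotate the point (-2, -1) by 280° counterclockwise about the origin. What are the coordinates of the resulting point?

Rotation matrix for 280°: [[cos 280°, -sin 280°], [sin 280°, cos 280°]] ≈ [[0.173648, 0.984808], [-0.984808, 0.173648]]
[[0.173648, 0.984808], [-0.984808, 0.173648]] × [-2, -1]ᵀ ≈ [-1.3321, 1.7960]ᵀ
Result: (-1.3321, 1.7960)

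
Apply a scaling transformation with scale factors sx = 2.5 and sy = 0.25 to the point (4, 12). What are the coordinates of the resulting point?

Scaling matrix:
[[2.50, 0], [0, 0.25]]
Result: (4 × 2.5, 12 × 0.25) = (10, 3)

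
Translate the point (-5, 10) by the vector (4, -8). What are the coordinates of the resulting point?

Translation by (4, -8) (homogeneous matrix [[1, 0, 4], [0, 1, -8], [0, 0, 1]]):
x' = -5 + 4 = -1
y' = 10 + -8 = 2
Result: (-1, 2)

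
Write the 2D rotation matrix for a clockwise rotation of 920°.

Rotation matrix formula: [[cos θ, -sin θ], [sin θ, cos θ]]
A clockwise rotation by 920° is equivalent to a counterclockwise rotation by -920°.
For θ = -920°:
cos(-920°) = -0.9397
sin(-920°) = 0.3420
Result: [[-0.9397, -0.3420], [0.3420, -0.9397]]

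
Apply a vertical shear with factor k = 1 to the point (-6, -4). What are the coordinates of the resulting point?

Shear matrix for vertical shear with factor k = 1:
[[1, 0], [1, 1]]
Result: (-6, -4) → (-6, -10)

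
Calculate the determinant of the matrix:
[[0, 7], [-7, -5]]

For a 2×2 matrix [[a, b], [c, d]], det = ad - bc
det = (0)(-5) - (7)(-7) = 0 - -49 = 49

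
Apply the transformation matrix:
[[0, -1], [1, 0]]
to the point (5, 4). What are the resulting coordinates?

Matrix multiplication:
[[0, -1], [1, 0]] × [5, 4]ᵀ
= [(0)(5) + (-1)(4), (1)(5) + (0)(4)]ᵀ
= [-4, 5]ᵀ
Result: (-4, 5)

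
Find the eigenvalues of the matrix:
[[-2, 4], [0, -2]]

Characteristic equation: det(A - λI) = 0
λ² - (trace)λ + (det) = 0
trace = -2 + -2 = -4, det = (-2)(-2) - (4)(0) = 4
λ² - (-4)λ + (4) = 0
λ = (-4 ± √((-4)² - 4·(4))) / 2 = (-4 ± √0) / 2
Solving: λ = -2, -2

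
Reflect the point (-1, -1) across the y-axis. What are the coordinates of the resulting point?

Reflection across y-axis: (-1, -1) → (1, -1)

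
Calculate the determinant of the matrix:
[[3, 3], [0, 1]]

For a 2×2 matrix [[a, b], [c, d]], det = ad - bc
det = (3)(1) - (3)(0) = 3 - 0 = 3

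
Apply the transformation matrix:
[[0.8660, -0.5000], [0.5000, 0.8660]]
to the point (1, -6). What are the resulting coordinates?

Matrix multiplication:
[[0.8660, -0.5000], [0.5000, 0.8660]] × [1, -6]ᵀ
= [(0.8660)(1) + (-0.5000)(-6), (0.5000)(1) + (0.8660)(-6)]ᵀ
= [3.8660, -4.6960]ᵀ
Result: (3.8660, -4.6960)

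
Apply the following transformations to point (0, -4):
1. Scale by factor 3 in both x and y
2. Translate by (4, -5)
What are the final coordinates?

Step 1: Scale (0, -4) by 3 → (0, -12)
Step 2: Translate by (4, -5) → (4, -17)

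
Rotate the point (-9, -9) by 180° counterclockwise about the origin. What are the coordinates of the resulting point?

Rotation matrix for 180°: [[cos 180°, -sin 180°], [sin 180°, cos 180°]] = [[-1, 0], [0, -1]]
[[-1, 0], [0, -1]] × [-9, -9]ᵀ = [9, 9]ᵀ
Result: (9, 9)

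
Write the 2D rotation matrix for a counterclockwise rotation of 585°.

Rotation matrix formula: [[cos θ, -sin θ], [sin θ, cos θ]]
For θ = 585°:
cos(585°) = -√2/2
sin(585°) = -√2/2
Result: [[-√2/2, √2/2], [-√2/2, -√2/2]]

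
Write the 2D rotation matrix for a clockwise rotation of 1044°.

Rotation matrix formula: [[cos θ, -sin θ], [sin θ, cos θ]]
A clockwise rotation by 1044° is equivalent to a counterclockwise rotation by -1044°.
For θ = -1044°:
cos(-1044°) = 0.8090
sin(-1044°) = 0.5878
Result: [[0.8090, -0.5878], [0.5878, 0.8090]]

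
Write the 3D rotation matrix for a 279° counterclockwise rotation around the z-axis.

Rotation matrix for counterclockwise 279° around z-axis:
cos(279°) = 0.1564, sin(279°) = -0.9877
Result: [[0.1564, 0.9877, 0], [-0.9877, 0.1564, 0], [0, 0, 1]]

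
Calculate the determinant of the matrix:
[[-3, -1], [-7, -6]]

For a 2×2 matrix [[a, b], [c, d]], det = ad - bc
det = (-3)(-6) - (-1)(-7) = 18 - 7 = 11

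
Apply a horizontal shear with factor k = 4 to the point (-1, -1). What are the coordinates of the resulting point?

Shear matrix for horizontal shear with factor k = 4:
[[1, 4], [0, 1]]
Result: (-1, -1) → (-5, -1)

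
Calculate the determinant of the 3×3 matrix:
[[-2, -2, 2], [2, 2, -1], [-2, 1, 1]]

Expansion along first row:
det = -2·det([[2,-1],[1,1]]) - -2·det([[2,-1],[-2,1]]) + 2·det([[2,2],[-2,1]])
    = -2·(2·1 - -1·1) - -2·(2·1 - -1·-2) + 2·(2·1 - 2·-2)
    = -2·3 - -2·0 + 2·6
    = -6 + 0 + 12 = 6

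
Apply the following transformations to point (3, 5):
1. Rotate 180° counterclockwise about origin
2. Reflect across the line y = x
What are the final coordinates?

Step 1: Rotate 180° → (-3, -5)
Step 2: Reflect across line y = x → (-5, -3)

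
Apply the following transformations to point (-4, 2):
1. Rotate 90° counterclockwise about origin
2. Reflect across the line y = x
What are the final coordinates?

Step 1: Rotate 90° → (-2, -4)
Step 2: Reflect across line y = x → (-4, -2)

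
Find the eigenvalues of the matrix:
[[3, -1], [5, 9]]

Characteristic equation: det(A - λI) = 0
λ² - (trace)λ + (det) = 0
trace = 3 + 9 = 12, det = (3)(9) - (-1)(5) = 32
λ² - (12)λ + (32) = 0
λ = (12 ± √((12)² - 4·(32))) / 2 = (12 ± √16) / 2
Solving: λ = 4, 8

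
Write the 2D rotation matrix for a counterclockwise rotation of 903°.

Rotation matrix formula: [[cos θ, -sin θ], [sin θ, cos θ]]
For θ = 903°:
cos(903°) = -0.9986
sin(903°) = -0.0523
Result: [[-0.9986, 0.0523], [-0.0523, -0.9986]]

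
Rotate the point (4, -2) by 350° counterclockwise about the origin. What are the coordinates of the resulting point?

Rotation matrix for 350°: [[cos 350°, -sin 350°], [sin 350°, cos 350°]] ≈ [[0.984808, 0.173648], [-0.173648, 0.984808]]
[[0.984808, 0.173648], [-0.173648, 0.984808]] × [4, -2]ᵀ ≈ [3.5919, -2.6642]ᵀ
Result: (3.5919, -2.6642)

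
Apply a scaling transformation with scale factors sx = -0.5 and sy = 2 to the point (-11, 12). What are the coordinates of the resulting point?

Scaling matrix:
[[-0.50, 0], [0, 2]]
Result: (-11 × -0.5, 12 × 2) = (5.5, 24)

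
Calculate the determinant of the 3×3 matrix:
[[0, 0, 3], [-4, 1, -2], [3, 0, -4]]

Expansion along first row:
det = 0·det([[1,-2],[0,-4]]) - 0·det([[-4,-2],[3,-4]]) + 3·det([[-4,1],[3,0]])
    = 0·(1·-4 - -2·0) - 0·(-4·-4 - -2·3) + 3·(-4·0 - 1·3)
    = 0·-4 - 0·22 + 3·-3
    = 0 + 0 + -9 = -9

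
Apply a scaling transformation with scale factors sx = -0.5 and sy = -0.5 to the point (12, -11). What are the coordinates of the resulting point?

Scaling matrix:
[[-0.50, 0], [0, -0.50]]
Result: (12 × -0.5, -11 × -0.5) = (-6, 5.5)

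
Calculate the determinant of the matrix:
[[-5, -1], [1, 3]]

For a 2×2 matrix [[a, b], [c, d]], det = ad - bc
det = (-5)(3) - (-1)(1) = -15 - -1 = -14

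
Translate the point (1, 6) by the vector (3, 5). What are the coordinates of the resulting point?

Translation by (3, 5) (homogeneous matrix [[1, 0, 3], [0, 1, 5], [0, 0, 1]]):
x' = 1 + 3 = 4
y' = 6 + 5 = 11
Result: (4, 11)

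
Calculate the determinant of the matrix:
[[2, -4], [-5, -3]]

For a 2×2 matrix [[a, b], [c, d]], det = ad - bc
det = (2)(-3) - (-4)(-5) = -6 - 20 = -26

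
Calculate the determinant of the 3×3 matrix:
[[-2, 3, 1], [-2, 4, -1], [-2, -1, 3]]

Expansion along first row:
det = -2·det([[4,-1],[-1,3]]) - 3·det([[-2,-1],[-2,3]]) + 1·det([[-2,4],[-2,-1]])
    = -2·(4·3 - -1·-1) - 3·(-2·3 - -1·-2) + 1·(-2·-1 - 4·-2)
    = -2·11 - 3·-8 + 1·10
    = -22 + 24 + 10 = 12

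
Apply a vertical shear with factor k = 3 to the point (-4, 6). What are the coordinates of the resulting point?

Shear matrix for vertical shear with factor k = 3:
[[1, 0], [3, 1]]
Result: (-4, 6) → (-4, -6)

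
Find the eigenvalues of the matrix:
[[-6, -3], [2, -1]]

Characteristic equation: det(A - λI) = 0
λ² - (trace)λ + (det) = 0
trace = -6 + -1 = -7, det = (-6)(-1) - (-3)(2) = 12
λ² - (-7)λ + (12) = 0
λ = (-7 ± √((-7)² - 4·(12))) / 2 = (-7 ± √1) / 2
Solving: λ = -4, -3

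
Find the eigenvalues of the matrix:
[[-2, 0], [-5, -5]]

Characteristic equation: det(A - λI) = 0
λ² - (trace)λ + (det) = 0
trace = -2 + -5 = -7, det = (-2)(-5) - (0)(-5) = 10
λ² - (-7)λ + (10) = 0
λ = (-7 ± √((-7)² - 4·(10))) / 2 = (-7 ± √9) / 2
Solving: λ = -5, -2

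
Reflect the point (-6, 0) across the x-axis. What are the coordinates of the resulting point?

Reflection across x-axis: (-6, 0) → (-6, 0)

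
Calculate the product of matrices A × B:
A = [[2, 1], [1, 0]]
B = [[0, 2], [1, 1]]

Matrix multiplication:
C[0][0] = 2×0 + 1×1 = 1
C[0][1] = 2×2 + 1×1 = 5
C[1][0] = 1×0 + 0×1 = 0
C[1][1] = 1×2 + 0×1 = 2
Result: [[1, 5], [0, 2]]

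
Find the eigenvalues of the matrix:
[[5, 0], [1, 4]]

Characteristic equation: det(A - λI) = 0
λ² - (trace)λ + (det) = 0
trace = 5 + 4 = 9, det = (5)(4) - (0)(1) = 20
λ² - (9)λ + (20) = 0
λ = (9 ± √((9)² - 4·(20))) / 2 = (9 ± √1) / 2
Solving: λ = 4, 5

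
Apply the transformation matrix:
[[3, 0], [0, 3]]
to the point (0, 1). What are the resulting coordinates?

Matrix multiplication:
[[3, 0], [0, 3]] × [0, 1]ᵀ
= [(3)(0) + (0)(1), (0)(0) + (3)(1)]ᵀ
= [0, 3]ᵀ
Result: (0, 3)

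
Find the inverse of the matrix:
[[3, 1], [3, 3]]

For [[a,b],[c,d]], inverse = (1/det)·[[d,-b],[-c,a]]
det = (3)(3) - (1)(3) = 9 - 3 = 6
Inverse = (1/6)·[[3, -1], [-3, 3]]
= [[1/2, -1/6], [-1/2, 1/2]]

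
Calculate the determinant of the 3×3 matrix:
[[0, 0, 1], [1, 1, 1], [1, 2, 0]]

Expansion along first row:
det = 0·det([[1,1],[2,0]]) - 0·det([[1,1],[1,0]]) + 1·det([[1,1],[1,2]])
    = 0·(1·0 - 1·2) - 0·(1·0 - 1·1) + 1·(1·2 - 1·1)
    = 0·-2 - 0·-1 + 1·1
    = 0 + 0 + 1 = 1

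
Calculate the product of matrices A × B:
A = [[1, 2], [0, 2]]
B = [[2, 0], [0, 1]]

Matrix multiplication:
C[0][0] = 1×2 + 2×0 = 2
C[0][1] = 1×0 + 2×1 = 2
C[1][0] = 0×2 + 2×0 = 0
C[1][1] = 0×0 + 2×1 = 2
Result: [[2, 2], [0, 2]]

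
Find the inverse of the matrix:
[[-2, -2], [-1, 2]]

For [[a,b],[c,d]], inverse = (1/det)·[[d,-b],[-c,a]]
det = (-2)(2) - (-2)(-1) = -4 - 2 = -6
Inverse = (1/-6)·[[2, 2], [1, -2]]
= [[-1/3, -1/3], [-1/6, 1/3]]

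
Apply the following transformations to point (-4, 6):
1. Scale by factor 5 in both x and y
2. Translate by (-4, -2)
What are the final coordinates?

Step 1: Scale (-4, 6) by 5 → (-20, 30)
Step 2: Translate by (-4, -2) → (-24, 28)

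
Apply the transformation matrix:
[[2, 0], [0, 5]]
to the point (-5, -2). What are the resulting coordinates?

Matrix multiplication:
[[2, 0], [0, 5]] × [-5, -2]ᵀ
= [(2)(-5) + (0)(-2), (0)(-5) + (5)(-2)]ᵀ
= [-10, -10]ᵀ
Result: (-10, -10)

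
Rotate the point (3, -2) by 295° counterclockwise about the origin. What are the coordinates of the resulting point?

Rotation matrix for 295°: [[cos 295°, -sin 295°], [sin 295°, cos 295°]] ≈ [[0.422618, 0.906308], [-0.906308, 0.422618]]
[[0.422618, 0.906308], [-0.906308, 0.422618]] × [3, -2]ᵀ ≈ [-0.5448, -3.5642]ᵀ
Result: (-0.5448, -3.5642)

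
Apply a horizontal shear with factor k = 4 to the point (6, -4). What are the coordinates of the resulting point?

Shear matrix for horizontal shear with factor k = 4:
[[1, 4], [0, 1]]
Result: (6, -4) → (-10, -4)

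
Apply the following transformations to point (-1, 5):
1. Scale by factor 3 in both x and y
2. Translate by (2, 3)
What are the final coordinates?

Step 1: Scale (-1, 5) by 3 → (-3, 15)
Step 2: Translate by (2, 3) → (-1, 18)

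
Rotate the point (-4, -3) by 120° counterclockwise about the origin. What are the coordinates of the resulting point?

Rotation matrix for 120°: [[cos 120°, -sin 120°], [sin 120°, cos 120°]] ≈ [[-0.500000, -0.866025], [0.866025, -0.500000]]
[[-0.500000, -0.866025], [0.866025, -0.500000]] × [-4, -3]ᵀ ≈ [4.5981, -1.9641]ᵀ
Result: (4.5981, -1.9641)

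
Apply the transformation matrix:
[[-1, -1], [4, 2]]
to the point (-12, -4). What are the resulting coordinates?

Matrix multiplication:
[[-1, -1], [4, 2]] × [-12, -4]ᵀ
= [(-1)(-12) + (-1)(-4), (4)(-12) + (2)(-4)]ᵀ
= [16, -56]ᵀ
Result: (16, -56)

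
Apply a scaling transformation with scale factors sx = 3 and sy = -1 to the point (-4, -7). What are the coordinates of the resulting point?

Scaling matrix:
[[3, 0], [0, -1]]
Result: (-4 × 3, -7 × -1) = (-12, 7)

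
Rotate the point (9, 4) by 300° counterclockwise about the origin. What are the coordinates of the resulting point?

Rotation matrix for 300°: [[cos 300°, -sin 300°], [sin 300°, cos 300°]] ≈ [[0.500000, 0.866025], [-0.866025, 0.500000]]
[[0.500000, 0.866025], [-0.866025, 0.500000]] × [9, 4]ᵀ ≈ [7.9641, -5.7942]ᵀ
Result: (7.9641, -5.7942)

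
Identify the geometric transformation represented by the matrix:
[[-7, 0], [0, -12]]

This matrix represents: non-uniform scaling by sx = -7, sy = -12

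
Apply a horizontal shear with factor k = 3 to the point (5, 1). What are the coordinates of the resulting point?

Shear matrix for horizontal shear with factor k = 3:
[[1, 3], [0, 1]]
Result: (5, 1) → (8, 1)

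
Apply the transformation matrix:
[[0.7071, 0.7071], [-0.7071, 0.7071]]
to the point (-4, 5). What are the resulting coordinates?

Matrix multiplication:
[[0.7071, 0.7071], [-0.7071, 0.7071]] × [-4, 5]ᵀ
= [(0.7071)(-4) + (0.7071)(5), (-0.7071)(-4) + (0.7071)(5)]ᵀ
= [0.7071, 6.3639]ᵀ
Result: (0.7071, 6.3639)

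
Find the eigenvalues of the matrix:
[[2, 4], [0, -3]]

Characteristic equation: det(A - λI) = 0
λ² - (trace)λ + (det) = 0
trace = 2 + -3 = -1, det = (2)(-3) - (4)(0) = -6
λ² - (-1)λ + (-6) = 0
λ = (-1 ± √((-1)² - 4·(-6))) / 2 = (-1 ± √25) / 2
Solving: λ = -3, 2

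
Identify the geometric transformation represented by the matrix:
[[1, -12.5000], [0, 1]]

This matrix represents: horizontal shear with factor -12.5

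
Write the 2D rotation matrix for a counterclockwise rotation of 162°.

Rotation matrix formula: [[cos θ, -sin θ], [sin θ, cos θ]]
For θ = 162°:
cos(162°) = -0.9511
sin(162°) = 0.3090
Result: [[-0.9511, -0.3090], [0.3090, -0.9511]]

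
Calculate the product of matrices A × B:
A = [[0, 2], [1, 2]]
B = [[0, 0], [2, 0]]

Matrix multiplication:
C[0][0] = 0×0 + 2×2 = 4
C[0][1] = 0×0 + 2×0 = 0
C[1][0] = 1×0 + 2×2 = 4
C[1][1] = 1×0 + 2×0 = 0
Result: [[4, 0], [4, 0]]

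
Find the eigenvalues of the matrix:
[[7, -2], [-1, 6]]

Characteristic equation: det(A - λI) = 0
λ² - (trace)λ + (det) = 0
trace = 7 + 6 = 13, det = (7)(6) - (-2)(-1) = 40
λ² - (13)λ + (40) = 0
λ = (13 ± √((13)² - 4·(40))) / 2 = (13 ± √9) / 2
Solving: λ = 5, 8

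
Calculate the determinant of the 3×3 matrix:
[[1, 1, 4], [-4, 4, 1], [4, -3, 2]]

Expansion along first row:
det = 1·det([[4,1],[-3,2]]) - 1·det([[-4,1],[4,2]]) + 4·det([[-4,4],[4,-3]])
    = 1·(4·2 - 1·-3) - 1·(-4·2 - 1·4) + 4·(-4·-3 - 4·4)
    = 1·11 - 1·-12 + 4·-4
    = 11 + 12 + -16 = 7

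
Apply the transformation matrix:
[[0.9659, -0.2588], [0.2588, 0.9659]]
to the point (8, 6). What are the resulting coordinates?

Matrix multiplication:
[[0.9659, -0.2588], [0.2588, 0.9659]] × [8, 6]ᵀ
= [(0.9659)(8) + (-0.2588)(6), (0.2588)(8) + (0.9659)(6)]ᵀ
= [6.1744, 7.8658]ᵀ
Result: (6.1744, 7.8658)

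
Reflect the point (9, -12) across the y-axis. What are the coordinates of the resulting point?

Reflection across y-axis: (9, -12) → (-9, -12)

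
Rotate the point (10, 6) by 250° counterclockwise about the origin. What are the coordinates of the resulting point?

Rotation matrix for 250°: [[cos 250°, -sin 250°], [sin 250°, cos 250°]] ≈ [[-0.342020, 0.939693], [-0.939693, -0.342020]]
[[-0.342020, 0.939693], [-0.939693, -0.342020]] × [10, 6]ᵀ ≈ [2.2180, -11.4490]ᵀ
Result: (2.2180, -11.4490)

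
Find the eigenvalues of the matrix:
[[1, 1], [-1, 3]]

Characteristic equation: det(A - λI) = 0
λ² - (trace)λ + (det) = 0
trace = 1 + 3 = 4, det = (1)(3) - (1)(-1) = 4
λ² - (4)λ + (4) = 0
λ = (4 ± √((4)² - 4·(4))) / 2 = (4 ± √0) / 2
Solving: λ = 2, 2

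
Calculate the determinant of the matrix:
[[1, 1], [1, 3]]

For a 2×2 matrix [[a, b], [c, d]], det = ad - bc
det = (1)(3) - (1)(1) = 3 - 1 = 2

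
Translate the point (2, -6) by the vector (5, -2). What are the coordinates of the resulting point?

Translation by (5, -2) (homogeneous matrix [[1, 0, 5], [0, 1, -2], [0, 0, 1]]):
x' = 2 + 5 = 7
y' = -6 + -2 = -8
Result: (7, -8)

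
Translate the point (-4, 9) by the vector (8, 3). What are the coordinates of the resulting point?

Translation by (8, 3) (homogeneous matrix [[1, 0, 8], [0, 1, 3], [0, 0, 1]]):
x' = -4 + 8 = 4
y' = 9 + 3 = 12
Result: (4, 12)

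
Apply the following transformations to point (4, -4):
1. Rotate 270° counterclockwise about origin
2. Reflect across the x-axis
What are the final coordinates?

Step 1: Rotate 270° → (-4, -4)
Step 2: Reflect across x-axis → (-4, 4)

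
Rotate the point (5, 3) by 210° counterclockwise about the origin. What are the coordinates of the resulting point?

Rotation matrix for 210°: [[cos 210°, -sin 210°], [sin 210°, cos 210°]] ≈ [[-0.866025, 0.500000], [-0.500000, -0.866025]]
[[-0.866025, 0.500000], [-0.500000, -0.866025]] × [5, 3]ᵀ ≈ [-2.8301, -5.0981]ᵀ
Result: (-2.8301, -5.0981)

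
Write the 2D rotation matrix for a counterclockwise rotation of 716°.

Rotation matrix formula: [[cos θ, -sin θ], [sin θ, cos θ]]
For θ = 716°:
cos(716°) = 0.9976
sin(716°) = -0.0698
Result: [[0.9976, 0.0698], [-0.0698, 0.9976]]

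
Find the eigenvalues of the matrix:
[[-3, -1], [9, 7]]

Characteristic equation: det(A - λI) = 0
λ² - (trace)λ + (det) = 0
trace = -3 + 7 = 4, det = (-3)(7) - (-1)(9) = -12
λ² - (4)λ + (-12) = 0
λ = (4 ± √((4)² - 4·(-12))) / 2 = (4 ± √64) / 2
Solving: λ = -2, 6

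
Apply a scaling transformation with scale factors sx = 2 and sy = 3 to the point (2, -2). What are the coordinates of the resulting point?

Scaling matrix:
[[2, 0], [0, 3]]
Result: (2 × 2, -2 × 3) = (4, -6)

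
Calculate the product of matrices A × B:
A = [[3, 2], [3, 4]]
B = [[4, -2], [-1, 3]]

Matrix multiplication:
C[0][0] = 3×4 + 2×-1 = 10
C[0][1] = 3×-2 + 2×3 = 0
C[1][0] = 3×4 + 4×-1 = 8
C[1][1] = 3×-2 + 4×3 = 6
Result: [[10, 0], [8, 6]]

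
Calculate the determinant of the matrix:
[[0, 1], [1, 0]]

For a 2×2 matrix [[a, b], [c, d]], det = ad - bc
det = (0)(0) - (1)(1) = 0 - 1 = -1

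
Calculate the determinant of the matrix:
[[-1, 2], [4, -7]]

For a 2×2 matrix [[a, b], [c, d]], det = ad - bc
det = (-1)(-7) - (2)(4) = 7 - 8 = -1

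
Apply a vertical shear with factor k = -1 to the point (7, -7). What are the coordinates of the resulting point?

Shear matrix for vertical shear with factor k = -1:
[[1, 0], [-1, 1]]
Result: (7, -7) → (7, -14)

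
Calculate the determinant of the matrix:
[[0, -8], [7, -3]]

For a 2×2 matrix [[a, b], [c, d]], det = ad - bc
det = (0)(-3) - (-8)(7) = 0 - -56 = 56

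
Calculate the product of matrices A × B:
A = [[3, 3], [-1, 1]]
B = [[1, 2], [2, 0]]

Matrix multiplication:
C[0][0] = 3×1 + 3×2 = 9
C[0][1] = 3×2 + 3×0 = 6
C[1][0] = -1×1 + 1×2 = 1
C[1][1] = -1×2 + 1×0 = -2
Result: [[9, 6], [1, -2]]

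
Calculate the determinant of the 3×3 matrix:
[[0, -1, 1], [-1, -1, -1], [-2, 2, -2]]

Expansion along first row:
det = 0·det([[-1,-1],[2,-2]]) - -1·det([[-1,-1],[-2,-2]]) + 1·det([[-1,-1],[-2,2]])
    = 0·(-1·-2 - -1·2) - -1·(-1·-2 - -1·-2) + 1·(-1·2 - -1·-2)
    = 0·4 - -1·0 + 1·-4
    = 0 + 0 + -4 = -4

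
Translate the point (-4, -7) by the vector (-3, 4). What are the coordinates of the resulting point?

Translation by (-3, 4) (homogeneous matrix [[1, 0, -3], [0, 1, 4], [0, 0, 1]]):
x' = -4 + -3 = -7
y' = -7 + 4 = -3
Result: (-7, -3)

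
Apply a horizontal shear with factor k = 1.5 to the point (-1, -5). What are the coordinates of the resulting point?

Shear matrix for horizontal shear with factor k = 1.5:
[[1, 1.50], [0, 1]]
Result: (-1, -5) → (-8.5, -5)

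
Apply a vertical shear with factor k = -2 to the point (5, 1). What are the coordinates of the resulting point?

Shear matrix for vertical shear with factor k = -2:
[[1, 0], [-2, 1]]
Result: (5, 1) → (5, -9)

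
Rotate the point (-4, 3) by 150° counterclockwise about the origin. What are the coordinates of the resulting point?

Rotation matrix for 150°: [[cos 150°, -sin 150°], [sin 150°, cos 150°]] ≈ [[-0.866025, -0.500000], [0.500000, -0.866025]]
[[-0.866025, -0.500000], [0.500000, -0.866025]] × [-4, 3]ᵀ ≈ [1.9641, -4.5981]ᵀ
Result: (1.9641, -4.5981)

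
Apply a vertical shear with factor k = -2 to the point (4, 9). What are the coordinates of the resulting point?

Shear matrix for vertical shear with factor k = -2:
[[1, 0], [-2, 1]]
Result: (4, 9) → (4, 1)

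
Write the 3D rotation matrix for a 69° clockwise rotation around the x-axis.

Rotation matrix for clockwise 69° around x-axis:
A clockwise rotation by 69° is a counterclockwise rotation by -69°.
cos(-69°) = 0.3584, sin(-69°) = -0.9336
Result: [[1, 0, 0], [0, 0.3584, 0.9336], [0, -0.9336, 0.3584]]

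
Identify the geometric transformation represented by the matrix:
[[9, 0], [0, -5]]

This matrix represents: non-uniform scaling by sx = 9, sy = -5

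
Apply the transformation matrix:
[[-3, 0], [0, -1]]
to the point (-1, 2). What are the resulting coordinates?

Matrix multiplication:
[[-3, 0], [0, -1]] × [-1, 2]ᵀ
= [(-3)(-1) + (0)(2), (0)(-1) + (-1)(2)]ᵀ
= [3, -2]ᵀ
Result: (3, -2)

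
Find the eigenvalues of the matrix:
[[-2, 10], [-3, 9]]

Characteristic equation: det(A - λI) = 0
λ² - (trace)λ + (det) = 0
trace = -2 + 9 = 7, det = (-2)(9) - (10)(-3) = 12
λ² - (7)λ + (12) = 0
λ = (7 ± √((7)² - 4·(12))) / 2 = (7 ± √1) / 2
Solving: λ = 3, 4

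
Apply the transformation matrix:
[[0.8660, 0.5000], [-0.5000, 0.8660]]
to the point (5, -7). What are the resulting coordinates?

Matrix multiplication:
[[0.8660, 0.5000], [-0.5000, 0.8660]] × [5, -7]ᵀ
= [(0.8660)(5) + (0.5000)(-7), (-0.5000)(5) + (0.8660)(-7)]ᵀ
= [0.8300, -8.5620]ᵀ
Result: (0.8300, -8.5620)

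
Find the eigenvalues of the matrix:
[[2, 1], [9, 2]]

Characteristic equation: det(A - λI) = 0
λ² - (trace)λ + (det) = 0
trace = 2 + 2 = 4, det = (2)(2) - (1)(9) = -5
λ² - (4)λ + (-5) = 0
λ = (4 ± √((4)² - 4·(-5))) / 2 = (4 ± √36) / 2
Solving: λ = -1, 5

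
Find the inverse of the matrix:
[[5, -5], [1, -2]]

For [[a,b],[c,d]], inverse = (1/det)·[[d,-b],[-c,a]]
det = (5)(-2) - (-5)(1) = -10 - -5 = -5
Inverse = (1/-5)·[[-2, 5], [-1, 5]]
= [[2/5, -1], [1/5, -1]]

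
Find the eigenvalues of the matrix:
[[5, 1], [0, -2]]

Characteristic equation: det(A - λI) = 0
λ² - (trace)λ + (det) = 0
trace = 5 + -2 = 3, det = (5)(-2) - (1)(0) = -10
λ² - (3)λ + (-10) = 0
λ = (3 ± √((3)² - 4·(-10))) / 2 = (3 ± √49) / 2
Solving: λ = -2, 5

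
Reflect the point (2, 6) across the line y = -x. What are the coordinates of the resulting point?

Reflection across line y = -x: (2, 6) → (-6, -2)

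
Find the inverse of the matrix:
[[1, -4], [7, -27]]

For [[a,b],[c,d]], inverse = (1/det)·[[d,-b],[-c,a]]
det = (1)(-27) - (-4)(7) = -27 - -28 = 1
Inverse = [[-27, 4], [-7, 1]]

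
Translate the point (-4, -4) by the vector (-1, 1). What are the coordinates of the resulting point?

Translation by (-1, 1) (homogeneous matrix [[1, 0, -1], [0, 1, 1], [0, 0, 1]]):
x' = -4 + -1 = -5
y' = -4 + 1 = -3
Result: (-5, -3)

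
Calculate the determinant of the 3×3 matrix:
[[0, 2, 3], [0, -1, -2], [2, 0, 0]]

Expansion along first row:
det = 0·det([[-1,-2],[0,0]]) - 2·det([[0,-2],[2,0]]) + 3·det([[0,-1],[2,0]])
    = 0·(-1·0 - -2·0) - 2·(0·0 - -2·2) + 3·(0·0 - -1·2)
    = 0·0 - 2·4 + 3·2
    = 0 + -8 + 6 = -2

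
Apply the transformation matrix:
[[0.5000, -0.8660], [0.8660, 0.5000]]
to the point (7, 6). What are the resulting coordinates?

Matrix multiplication:
[[0.5000, -0.8660], [0.8660, 0.5000]] × [7, 6]ᵀ
= [(0.5000)(7) + (-0.8660)(6), (0.8660)(7) + (0.5000)(6)]ᵀ
= [-1.6960, 9.0620]ᵀ
Result: (-1.6960, 9.0620)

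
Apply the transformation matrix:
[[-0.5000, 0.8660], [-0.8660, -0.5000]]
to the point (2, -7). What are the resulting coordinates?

Matrix multiplication:
[[-0.5000, 0.8660], [-0.8660, -0.5000]] × [2, -7]ᵀ
= [(-0.5000)(2) + (0.8660)(-7), (-0.8660)(2) + (-0.5000)(-7)]ᵀ
= [-7.0620, 1.7680]ᵀ
Result: (-7.0620, 1.7680)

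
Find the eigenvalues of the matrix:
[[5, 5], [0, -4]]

Characteristic equation: det(A - λI) = 0
λ² - (trace)λ + (det) = 0
trace = 5 + -4 = 1, det = (5)(-4) - (5)(0) = -20
λ² - (1)λ + (-20) = 0
λ = (1 ± √((1)² - 4·(-20))) / 2 = (1 ± √81) / 2
Solving: λ = -4, 5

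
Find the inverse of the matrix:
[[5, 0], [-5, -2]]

For [[a,b],[c,d]], inverse = (1/det)·[[d,-b],[-c,a]]
det = (5)(-2) - (0)(-5) = -10 - 0 = -10
Inverse = (1/-10)·[[-2, 0], [5, 5]]
= [[1/5, 0], [-1/2, -1/2]]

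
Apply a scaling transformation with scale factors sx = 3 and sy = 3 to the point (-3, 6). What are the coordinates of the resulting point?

Scaling matrix:
[[3, 0], [0, 3]]
Result: (-3 × 3, 6 × 3) = (-9, 18)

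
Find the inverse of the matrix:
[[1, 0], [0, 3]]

For [[a,b],[c,d]], inverse = (1/det)·[[d,-b],[-c,a]]
det = (1)(3) - (0)(0) = 3 - 0 = 3
Inverse = (1/3)·[[3, 0], [0, 1]]
= [[1, 0], [0, 1/3]]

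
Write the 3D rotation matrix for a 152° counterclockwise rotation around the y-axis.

Rotation matrix for counterclockwise 152° around y-axis:
cos(152°) = -0.8829, sin(152°) = 0.4695
Result: [[-0.8829, 0, 0.4695], [0, 1, 0], [-0.4695, 0, -0.8829]]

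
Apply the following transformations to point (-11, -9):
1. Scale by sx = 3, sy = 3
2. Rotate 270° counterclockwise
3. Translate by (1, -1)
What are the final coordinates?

Step 1: Scale → (-33, -27)
Step 2: Rotate 270° → (-27, 33)
Step 3: Translate → (-26, 32)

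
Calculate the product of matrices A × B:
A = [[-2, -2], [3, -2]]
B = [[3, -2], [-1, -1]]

Matrix multiplication:
C[0][0] = -2×3 + -2×-1 = -4
C[0][1] = -2×-2 + -2×-1 = 6
C[1][0] = 3×3 + -2×-1 = 11
C[1][1] = 3×-2 + -2×-1 = -4
Result: [[-4, 6], [11, -4]]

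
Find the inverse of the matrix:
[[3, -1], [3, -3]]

For [[a,b],[c,d]], inverse = (1/det)·[[d,-b],[-c,a]]
det = (3)(-3) - (-1)(3) = -9 - -3 = -6
Inverse = (1/-6)·[[-3, 1], [-3, 3]]
= [[1/2, -1/6], [1/2, -1/2]]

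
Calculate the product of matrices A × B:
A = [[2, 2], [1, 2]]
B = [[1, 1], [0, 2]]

Matrix multiplication:
C[0][0] = 2×1 + 2×0 = 2
C[0][1] = 2×1 + 2×2 = 6
C[1][0] = 1×1 + 2×0 = 1
C[1][1] = 1×1 + 2×2 = 5
Result: [[2, 6], [1, 5]]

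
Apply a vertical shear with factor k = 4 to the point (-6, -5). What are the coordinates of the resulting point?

Shear matrix for vertical shear with factor k = 4:
[[1, 0], [4, 1]]
Result: (-6, -5) → (-6, -29)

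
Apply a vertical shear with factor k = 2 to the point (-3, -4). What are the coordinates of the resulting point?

Shear matrix for vertical shear with factor k = 2:
[[1, 0], [2, 1]]
Result: (-3, -4) → (-3, -10)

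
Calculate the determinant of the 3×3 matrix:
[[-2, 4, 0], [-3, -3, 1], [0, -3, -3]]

Expansion along first row:
det = -2·det([[-3,1],[-3,-3]]) - 4·det([[-3,1],[0,-3]]) + 0·det([[-3,-3],[0,-3]])
    = -2·(-3·-3 - 1·-3) - 4·(-3·-3 - 1·0) + 0·(-3·-3 - -3·0)
    = -2·12 - 4·9 + 0·9
    = -24 + -36 + 0 = -60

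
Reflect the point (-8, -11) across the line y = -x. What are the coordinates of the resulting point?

Reflection across line y = -x: (-8, -11) → (11, 8)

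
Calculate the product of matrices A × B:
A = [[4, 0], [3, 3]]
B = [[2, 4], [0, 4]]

Matrix multiplication:
C[0][0] = 4×2 + 0×0 = 8
C[0][1] = 4×4 + 0×4 = 16
C[1][0] = 3×2 + 3×0 = 6
C[1][1] = 3×4 + 3×4 = 24
Result: [[8, 16], [6, 24]]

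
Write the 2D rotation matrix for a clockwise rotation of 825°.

Rotation matrix formula: [[cos θ, -sin θ], [sin θ, cos θ]]
A clockwise rotation by 825° is equivalent to a counterclockwise rotation by -825°.
For θ = -825°:
cos(-825°) = -0.2588
sin(-825°) = -0.9659
Result: [[-0.2588, 0.9659], [-0.9659, -0.2588]]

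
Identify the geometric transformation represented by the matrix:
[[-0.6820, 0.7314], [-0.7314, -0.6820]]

This matrix represents: rotation by 227° counterclockwise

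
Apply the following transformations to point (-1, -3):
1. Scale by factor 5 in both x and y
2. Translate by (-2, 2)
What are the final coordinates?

Step 1: Scale (-1, -3) by 5 → (-5, -15)
Step 2: Translate by (-2, 2) → (-7, -13)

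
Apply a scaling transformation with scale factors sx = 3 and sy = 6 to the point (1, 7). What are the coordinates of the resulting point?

Scaling matrix:
[[3, 0], [0, 6]]
Result: (1 × 3, 7 × 6) = (3, 42)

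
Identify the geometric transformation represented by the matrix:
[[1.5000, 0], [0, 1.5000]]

This matrix represents: uniform scaling by factor 1.5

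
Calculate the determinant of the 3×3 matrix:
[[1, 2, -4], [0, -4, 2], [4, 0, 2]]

Expansion along first row:
det = 1·det([[-4,2],[0,2]]) - 2·det([[0,2],[4,2]]) + -4·det([[0,-4],[4,0]])
    = 1·(-4·2 - 2·0) - 2·(0·2 - 2·4) + -4·(0·0 - -4·4)
    = 1·-8 - 2·-8 + -4·16
    = -8 + 16 + -64 = -56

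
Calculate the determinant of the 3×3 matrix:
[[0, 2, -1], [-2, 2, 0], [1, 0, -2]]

Expansion along first row:
det = 0·det([[2,0],[0,-2]]) - 2·det([[-2,0],[1,-2]]) + -1·det([[-2,2],[1,0]])
    = 0·(2·-2 - 0·0) - 2·(-2·-2 - 0·1) + -1·(-2·0 - 2·1)
    = 0·-4 - 2·4 + -1·-2
    = 0 + -8 + 2 = -6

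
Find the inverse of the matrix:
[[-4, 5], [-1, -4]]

For [[a,b],[c,d]], inverse = (1/det)·[[d,-b],[-c,a]]
det = (-4)(-4) - (5)(-1) = 16 - -5 = 21
Inverse = (1/21)·[[-4, -5], [1, -4]]
= [[-4/21, -5/21], [1/21, -4/21]]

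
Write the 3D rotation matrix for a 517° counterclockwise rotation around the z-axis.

Rotation matrix for counterclockwise 517° around z-axis:
cos(517°) = -0.9205, sin(517°) = 0.3907
Result: [[-0.9205, -0.3907, 0], [0.3907, -0.9205, 0], [0, 0, 1]]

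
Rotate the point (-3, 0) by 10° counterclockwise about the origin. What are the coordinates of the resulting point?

Rotation matrix for 10°: [[cos 10°, -sin 10°], [sin 10°, cos 10°]] ≈ [[0.984808, -0.173648], [0.173648, 0.984808]]
[[0.984808, -0.173648], [0.173648, 0.984808]] × [-3, 0]ᵀ ≈ [-2.9544, -0.5209]ᵀ
Result: (-2.9544, -0.5209)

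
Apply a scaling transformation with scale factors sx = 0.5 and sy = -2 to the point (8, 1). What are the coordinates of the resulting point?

Scaling matrix:
[[0.50, 0], [0, -2]]
Result: (8 × 0.5, 1 × -2) = (4, -2)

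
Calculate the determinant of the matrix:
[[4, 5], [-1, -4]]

For a 2×2 matrix [[a, b], [c, d]], det = ad - bc
det = (4)(-4) - (5)(-1) = -16 - -5 = -11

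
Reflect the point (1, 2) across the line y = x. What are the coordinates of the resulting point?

Reflection across line y = x: (1, 2) → (2, 1)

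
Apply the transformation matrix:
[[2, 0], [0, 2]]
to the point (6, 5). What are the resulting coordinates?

Matrix multiplication:
[[2, 0], [0, 2]] × [6, 5]ᵀ
= [(2)(6) + (0)(5), (0)(6) + (2)(5)]ᵀ
= [12, 10]ᵀ
Result: (12, 10)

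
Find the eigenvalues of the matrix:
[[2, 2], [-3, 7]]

Characteristic equation: det(A - λI) = 0
λ² - (trace)λ + (det) = 0
trace = 2 + 7 = 9, det = (2)(7) - (2)(-3) = 20
λ² - (9)λ + (20) = 0
λ = (9 ± √((9)² - 4·(20))) / 2 = (9 ± √1) / 2
Solving: λ = 4, 5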